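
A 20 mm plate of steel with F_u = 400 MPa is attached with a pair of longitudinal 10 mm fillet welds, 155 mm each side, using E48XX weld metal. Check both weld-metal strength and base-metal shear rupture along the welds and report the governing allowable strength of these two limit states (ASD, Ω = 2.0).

E48XX → F_EXX = 480 MPa.
t_e = 0.707 × 10 = 7.07 mm; L = 310 mm.
Weld metal: R_n/Ω = (1/2.0) × 0.6 × 480 × 7.07 × 310 × 10⁻³ = 315.6 kN.
Base metal (shear rupture): R_n/Ω = (1/2.0) × 0.6 × 400 × 20 × 310 × 10⁻³ = 744 kN.
Governing: weld metal.

R_n/Ω ≈ 316 kN (weld metal governs)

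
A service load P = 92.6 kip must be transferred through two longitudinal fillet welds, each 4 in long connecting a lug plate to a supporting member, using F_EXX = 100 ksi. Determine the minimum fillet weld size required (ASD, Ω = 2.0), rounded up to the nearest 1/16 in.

Total weld length L = 8 in.
Required throat t_e = P × Ω / (0.6 F_EXX × L) = 92.6 × 2.0 / (0.6 × 100 × 8) = 0.3858 in.
Required leg w = t_e / 0.707 = 0.5457 in → use 9/16 in.

w = 9/16 in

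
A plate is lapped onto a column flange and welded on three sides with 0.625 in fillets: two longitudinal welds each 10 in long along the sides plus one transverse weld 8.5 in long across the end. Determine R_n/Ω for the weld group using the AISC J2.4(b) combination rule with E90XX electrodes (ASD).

E90XX → F_EXX = 90 ksi.
t_e = 0.707 × 0.625 = 0.4419 in.
R_nwl = 0.6 × 90 × 0.4419 × 20 = 477.2 kips (longitudinal, 2 welds).
R_nwt = 0.6 × 90 × 0.4419 × 8.5 = 202.8 kips (transverse, base value).
(i) R_nwl + R_nwt = 680 kips; (ii) 0.85 R_nwl + 1.5 R_nwt = 709.9 kips.
R_n = max = 709.9 kips [governs: (ii)]; R_n/Ω = 354.9 kips.

R_n/Ω ≈ 355 kips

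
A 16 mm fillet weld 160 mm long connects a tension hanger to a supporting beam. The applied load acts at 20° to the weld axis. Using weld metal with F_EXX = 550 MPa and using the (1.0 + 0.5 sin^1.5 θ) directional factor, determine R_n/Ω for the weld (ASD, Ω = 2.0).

t_e = 0.707 × 16 = 11.31 mm; A_we = 11.31 × 160 = 1810 mm².
Directional factor: 1.0 + 0.5 sin^1.5(20°) = 1.1.
F_nw = 0.6 × 550 × 1.1 = 363 MPa.
R_n/Ω = (363 × 1810) / 2.0 × 10⁻³ = 328.5 kN.

R_n/Ω ≈ 329 kN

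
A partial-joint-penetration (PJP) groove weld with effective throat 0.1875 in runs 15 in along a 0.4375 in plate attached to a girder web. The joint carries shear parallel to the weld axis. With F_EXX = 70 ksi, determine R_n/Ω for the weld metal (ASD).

Effective throat (given) t_e = 0.1875 in.
A_we = 0.1875 × 15 = 2.812 in².
F_nw = 0.6 F_EXX = 42 ksi.
R_n/Ω = (42 × 2.812) / 2.0 = 59.06 kips.

R_n/Ω ≈ 59.1 kips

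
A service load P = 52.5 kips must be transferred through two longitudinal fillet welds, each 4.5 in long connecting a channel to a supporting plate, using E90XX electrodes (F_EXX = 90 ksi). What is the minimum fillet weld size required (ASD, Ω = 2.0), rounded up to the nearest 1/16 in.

w = 5/16 in

Total weld length L = 9 in.
Required throat t_e = P × Ω / (0.6 F_EXX × L) = 52.5 × 2.0 / (0.6 × 90 × 9) = 0.216 in.
Required leg w = t_e / 0.707 = 0.3056 in → use 5/16 in.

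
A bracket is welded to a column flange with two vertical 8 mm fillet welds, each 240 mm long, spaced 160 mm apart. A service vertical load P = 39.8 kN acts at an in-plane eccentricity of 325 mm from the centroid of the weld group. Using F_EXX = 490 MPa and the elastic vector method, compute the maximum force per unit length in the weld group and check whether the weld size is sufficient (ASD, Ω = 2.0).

Total weld length L_w = 480 mm. Treat welds as unit-width lines.
Polar moment about centroid: J = 2[d³/12 + d(b/2)²] = 2[240³/12 + 240×80²] = 5376000 mm³.
Direct shear f_v = P/L_w = 39.8×10³ / 480 = 82.92 N/mm (vertical).
Torsion M = P·e = 39.8×10³ × 325 = 12935000 N·mm.
Critical point at (x, y) = (80, 120) from centroid. f_tx = M·y/J = 288.7 N/mm; f_ty = M·x/J = 192.5 N/mm.
Resultant f_max = √[f_tx² + (f_v + f_ty)²] = √[288.7² + (82.92 + 192.5)²] = 399 N/mm.
Capacity per unit length: r_n/Ω = (1/2.0) × 0.6 × 490 × (0.707 × 8) = 831.4 N/mm.
399 ≤ 831.4 → adequate.

f_max ≈ 399 N/mm; adequate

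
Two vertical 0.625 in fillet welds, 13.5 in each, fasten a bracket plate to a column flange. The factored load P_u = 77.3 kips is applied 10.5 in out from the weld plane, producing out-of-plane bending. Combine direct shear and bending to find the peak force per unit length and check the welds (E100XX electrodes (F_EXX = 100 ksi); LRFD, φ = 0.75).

f_max ≈ 13.7 kip/in; adequate

L_w = 2 × 13.5 = 27 in; section modulus (unit throat) S = 2 × L²/6 = 60.75 in².
Direct shear f_v = P/L_w = 77.3/27 = 2.863 kip/in.
Moment M = P × e = 77.3 × 10.5 = 811.65 kip·in; bending f_b = M/S = 13.36 kip/in.
f_max = √(f_v² + f_b²) = √(2.863² + 13.36²) = 13.66 kip/in.
φr_n = 0.75 × 0.6 × 100 × (0.707 × 0.625) = 19.88 kip/in → adequate.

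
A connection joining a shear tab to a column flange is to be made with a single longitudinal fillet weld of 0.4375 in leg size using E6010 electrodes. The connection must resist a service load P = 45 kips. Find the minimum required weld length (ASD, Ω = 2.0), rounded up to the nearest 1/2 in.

E60XX → F_EXX = 60 ksi.
Throat t_e = 0.707 × 0.4375 = 0.3093 in.
r_n/Ω = (0.6 × 60 × 0.3093) / 2.0 = 5.568 kip/in.
L_req = P / (r_n/Ω) = 45 / 5.568 = 8.082 in total.
Round up → use L = 8.5 in.

L = 8.5 in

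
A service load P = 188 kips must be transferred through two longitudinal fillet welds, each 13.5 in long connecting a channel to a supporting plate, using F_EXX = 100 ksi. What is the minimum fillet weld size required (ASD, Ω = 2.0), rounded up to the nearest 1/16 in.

Total weld length L = 27 in.
Required throat t_e = P × Ω / (0.6 F_EXX × L) = 188 × 2.0 / (0.6 × 100 × 27) = 0.2321 in.
Required leg w = t_e / 0.707 = 0.3283 in → use 3/8 in.

w = 3/8 in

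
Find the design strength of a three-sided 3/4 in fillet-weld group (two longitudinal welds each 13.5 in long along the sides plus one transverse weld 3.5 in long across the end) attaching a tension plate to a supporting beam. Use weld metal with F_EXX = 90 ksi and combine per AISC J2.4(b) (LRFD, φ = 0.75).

φR_n ≈ 655 kips

t_e = 0.707 × 0.75 = 0.5302 in.
R_nwl = 0.6 × 90 × 0.5302 × 27 = 773.1 kips (longitudinal, 2 welds).
R_nwt = 0.6 × 90 × 0.5302 × 3.5 = 100.2 kips (transverse, base value).
(i) R_nwl + R_nwt = 873.3 kips; (ii) 0.85 R_nwl + 1.5 R_nwt = 807.5 kips.
R_n = max = 873.3 kips [governs: (i)]; φR_n = 655 kips.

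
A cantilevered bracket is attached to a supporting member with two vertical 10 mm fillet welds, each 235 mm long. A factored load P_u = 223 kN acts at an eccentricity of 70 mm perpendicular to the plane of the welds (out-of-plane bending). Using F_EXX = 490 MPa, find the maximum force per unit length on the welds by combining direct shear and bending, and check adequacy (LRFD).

L_w = 2 × 235 = 470 mm; section modulus (unit throat) S = 2 × L²/6 = 18410 mm².
Direct shear f_v = P/L_w = 223×10³/470 = 474.5 N/mm.
Moment M = P × e = 223×10³ × 70 = 15610000 N·mm; bending f_b = M/S = 848 N/mm.
f_max = √(f_v² + f_b²) = √(474.5² + 848²) = 971.7 N/mm.
φr_n = 0.75 × 0.6 × 490 × (0.707 × 10) = 1559 N/mm → adequate.

f_max ≈ 972 N/mm; adequate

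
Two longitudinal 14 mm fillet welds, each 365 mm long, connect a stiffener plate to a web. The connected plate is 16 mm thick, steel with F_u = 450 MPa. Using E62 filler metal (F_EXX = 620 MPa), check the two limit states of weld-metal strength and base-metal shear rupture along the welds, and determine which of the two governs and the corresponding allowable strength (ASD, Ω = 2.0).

t_e = 0.707 × 14 = 9.898 mm; L = 730 mm.
Weld metal: R_n/Ω = (1/2.0) × 0.6 × 620 × 9.898 × 730 × 10⁻³ = 1344 kN.
Base metal (shear rupture): R_n/Ω = (1/2.0) × 0.6 × 450 × 16 × 730 × 10⁻³ = 1577 kN.
Governing: weld metal.

R_n/Ω ≈ 1340 kN (weld metal governs)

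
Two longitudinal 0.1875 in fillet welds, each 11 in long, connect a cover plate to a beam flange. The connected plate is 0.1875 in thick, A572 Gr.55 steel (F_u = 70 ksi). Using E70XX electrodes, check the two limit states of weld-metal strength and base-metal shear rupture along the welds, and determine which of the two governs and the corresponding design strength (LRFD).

φR_n ≈ 91.9 kips (weld metal governs)

E70XX → F_EXX = 70 ksi.
t_e = 0.707 × 0.1875 = 0.1326 in; L = 22 in.
Weld metal: φR_n = 0.75 × 0.6 × 70 × 0.1326 × 22 = 91.87 kips.
Base metal (shear rupture): φR_n = 0.75 × 0.6 × 70 × 0.1875 × 22 = 129.9 kips.
Governing: weld metal.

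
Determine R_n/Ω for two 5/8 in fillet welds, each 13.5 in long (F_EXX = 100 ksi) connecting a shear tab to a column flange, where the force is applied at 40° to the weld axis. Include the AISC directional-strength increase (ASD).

R_n/Ω ≈ 450 kip

t_e = 0.707 × 0.625 = 0.4419 in; A_we = 0.4419 × 27 = 11.93 in².
Directional factor: 1.0 + 0.5 sin^1.5(40°) = 1.258.
F_nw = 0.6 × 100 × 1.258 = 75.46 ksi.
R_n/Ω = (75.46 × 11.93) / 2.0 = 450.1 kip.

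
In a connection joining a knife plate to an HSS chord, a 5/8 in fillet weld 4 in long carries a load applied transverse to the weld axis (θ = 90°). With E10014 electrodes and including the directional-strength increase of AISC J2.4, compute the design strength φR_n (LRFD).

φR_n ≈ 119 kip

E100XX → F_EXX = 100 ksi.
t_e = 0.707 × 0.625 = 0.4419 in; A_we = 0.4419 × 4 = 1.767 in².
Directional factor: 1.0 + 0.5 sin^1.5(90°) = 1.5.
F_nw = 0.6 × 100 × 1.5 = 90 ksi.
φR_n = 0.75 × 90 × 1.767 = 119.3 kip.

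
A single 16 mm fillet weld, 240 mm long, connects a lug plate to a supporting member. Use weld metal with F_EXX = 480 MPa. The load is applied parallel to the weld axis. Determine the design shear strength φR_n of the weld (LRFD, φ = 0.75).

φR_n ≈ 586 kN

Effective throat t_e = 0.707 × 16 = 11.31 mm.
Total length L = 240 mm; A_we = 11.31 × 240 = 2715 mm².
F_nw = 0.6 F_EXX = 0.6 × 480 = 288 MPa.
φR_n = 0.75 × 288 × 2715 × 10⁻³ = 586.4 kN.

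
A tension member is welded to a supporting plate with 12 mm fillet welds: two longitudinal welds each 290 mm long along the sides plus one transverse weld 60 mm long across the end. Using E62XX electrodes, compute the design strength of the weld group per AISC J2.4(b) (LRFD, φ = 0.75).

E62XX → F_EXX = 620 MPa.
t_e = 0.707 × 12 = 8.484 mm.
R_nwl = 0.6 × 620 × 8.484 × 580 × 10⁻³ = 1831 kN (longitudinal, 2 welds).
R_nwt = 0.6 × 620 × 8.484 × 60 × 10⁻³ = 189.4 kN (transverse, base value).
(i) R_nwl + R_nwt = 2020 kN; (ii) 0.85 R_nwl + 1.5 R_nwt = 1840 kN.
R_n = max = 2020 kN [governs: (i)]; φR_n = 1515 kN.

φR_n ≈ 1510 kN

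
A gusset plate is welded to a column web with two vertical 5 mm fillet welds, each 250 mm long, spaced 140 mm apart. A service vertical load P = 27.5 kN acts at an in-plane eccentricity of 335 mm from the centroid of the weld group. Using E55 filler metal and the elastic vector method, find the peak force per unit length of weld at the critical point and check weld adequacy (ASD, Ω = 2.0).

E55XX → F_EXX = 550 MPa.
Total weld length L_w = 500 mm. Treat welds as unit-width lines.
Polar moment about centroid: J = 2[d³/12 + d(b/2)²] = 2[250³/12 + 250×70²] = 5054000 mm³.
Direct shear f_v = P/L_w = 27.5×10³ / 500 = 55 N/mm (vertical).
Torsion M = P·e = 27.5×10³ × 335 = 9212500 N·mm.
Critical point at (x, y) = (70, 125) from centroid. f_tx = M·y/J = 227.8 N/mm; f_ty = M·x/J = 127.6 N/mm.
Resultant f_max = √[f_tx² + (f_v + f_ty)²] = √[227.8² + (55 + 127.6)²] = 292 N/mm.
Capacity per unit length: r_n/Ω = (1/2.0) × 0.6 × 550 × (0.707 × 5) = 583.3 N/mm.
292 ≤ 583.3 → adequate.

f_max ≈ 292 N/mm; adequate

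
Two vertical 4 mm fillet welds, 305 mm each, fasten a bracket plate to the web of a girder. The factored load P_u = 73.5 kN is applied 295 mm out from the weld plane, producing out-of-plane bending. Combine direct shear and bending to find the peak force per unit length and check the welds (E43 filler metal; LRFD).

f_max ≈ 710 N/mm; NOT adequate

E43XX → F_EXX = 430 MPa.
L_w = 2 × 305 = 610 mm; section modulus (unit throat) S = 2 × L²/6 = 31010 mm².
Direct shear f_v = P/L_w = 73.5×10³/610 = 120.5 N/mm.
Moment M = P × e = 73.5×10³ × 295 = 21682000 N·mm; bending f_b = M/S = 699.2 N/mm.
f_max = √(f_v² + f_b²) = √(120.5² + 699.2²) = 709.6 N/mm.
φr_n = 0.75 × 0.6 × 430 × (0.707 × 4) = 547.2 N/mm → NOT adequate.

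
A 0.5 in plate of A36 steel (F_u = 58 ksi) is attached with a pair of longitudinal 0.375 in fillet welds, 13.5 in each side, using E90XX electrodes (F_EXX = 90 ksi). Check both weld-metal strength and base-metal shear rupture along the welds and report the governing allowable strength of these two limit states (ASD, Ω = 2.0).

R_n/Ω ≈ 193 kip (weld metal governs)

t_e = 0.707 × 0.375 = 0.2651 in; L = 27 in.
Weld metal: R_n/Ω = (1/2.0) × 0.6 × 90 × 0.2651 × 27 = 193.3 kip.
Base metal (shear rupture): R_n/Ω = (1/2.0) × 0.6 × 58 × 0.5 × 27 = 234.9 kip.
Governing: weld metal.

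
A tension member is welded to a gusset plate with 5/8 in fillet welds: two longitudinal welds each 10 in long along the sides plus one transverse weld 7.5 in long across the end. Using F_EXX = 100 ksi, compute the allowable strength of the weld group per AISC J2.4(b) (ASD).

R_n/Ω ≈ 374 kips

t_e = 0.707 × 0.625 = 0.4419 in.
R_nwl = 0.6 × 100 × 0.4419 × 20 = 530.2 kips (longitudinal, 2 welds).
R_nwt = 0.6 × 100 × 0.4419 × 7.5 = 198.8 kips (transverse, base value).
(i) R_nwl + R_nwt = 729.1 kips; (ii) 0.85 R_nwl + 1.5 R_nwt = 749 kips.
R_n = max = 749 kips [governs: (ii)]; R_n/Ω = 374.5 kips.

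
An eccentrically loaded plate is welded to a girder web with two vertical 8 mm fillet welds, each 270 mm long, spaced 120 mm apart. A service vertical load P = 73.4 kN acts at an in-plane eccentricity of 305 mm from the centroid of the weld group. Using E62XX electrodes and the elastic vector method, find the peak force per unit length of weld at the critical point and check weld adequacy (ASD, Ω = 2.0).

f_max ≈ 699 N/mm; adequate

E62XX → F_EXX = 620 MPa.
Total weld length L_w = 540 mm. Treat welds as unit-width lines.
Polar moment about centroid: J = 2[d³/12 + d(b/2)²] = 2[270³/12 + 270×60²] = 5224000 mm³.
Direct shear f_v = P/L_w = 73.4×10³ / 540 = 135.9 N/mm (vertical).
Torsion M = P·e = 73.4×10³ × 305 = 22387000 N·mm.
Critical point at (x, y) = (60, 135) from centroid. f_tx = M·y/J = 578.5 N/mm; f_ty = M·x/J = 257.1 N/mm.
Resultant f_max = √[f_tx² + (f_v + f_ty)²] = √[578.5² + (135.9 + 257.1)²] = 699.4 N/mm.
Capacity per unit length: r_n/Ω = (1/2.0) × 0.6 × 620 × (0.707 × 8) = 1052 N/mm.
699.4 ≤ 1052 → adequate.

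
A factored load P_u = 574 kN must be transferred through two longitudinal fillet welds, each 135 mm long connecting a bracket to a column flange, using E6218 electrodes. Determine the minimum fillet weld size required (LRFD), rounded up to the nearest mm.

w = 11 mm

E62XX → F_EXX = 620 MPa.
Total weld length L = 270 mm.
Required throat t_e = P_u / (φ × 0.6 F_EXX × L) = 574 / (0.75 × 0.6 × 620 × 270 × 10⁻³) = 7.62 mm.
Required leg w = t_e / 0.707 = 10.78 mm → use 11 mm.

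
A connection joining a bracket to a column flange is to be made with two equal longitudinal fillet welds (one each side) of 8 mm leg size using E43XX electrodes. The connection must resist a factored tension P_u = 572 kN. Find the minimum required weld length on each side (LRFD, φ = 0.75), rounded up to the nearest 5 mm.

L = 265 mm on each side

E43XX → F_EXX = 430 MPa.
Throat t_e = 0.707 × 8 = 5.656 mm.
φr_n = 0.75 × 0.6 × 430 × 5.656 × 10⁻³ = 1.094 kN/mm.
L_req = P_u / φr_n = 572 / 1.094 = 522.6 mm total.
Per side: 522.6 / 2 = 261.3 mm.
Round up → use L = 265 mm on each side.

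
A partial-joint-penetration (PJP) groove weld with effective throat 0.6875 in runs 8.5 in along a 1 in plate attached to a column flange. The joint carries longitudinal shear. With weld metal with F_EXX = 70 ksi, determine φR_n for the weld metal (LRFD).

Effective throat (given) t_e = 0.6875 in.
A_we = 0.6875 × 8.5 = 5.844 in².
F_nw = 0.6 F_EXX = 42 ksi.
φR_n = 0.75 × 42 × 5.844 = 184.1 kips.

φR_n ≈ 184 kips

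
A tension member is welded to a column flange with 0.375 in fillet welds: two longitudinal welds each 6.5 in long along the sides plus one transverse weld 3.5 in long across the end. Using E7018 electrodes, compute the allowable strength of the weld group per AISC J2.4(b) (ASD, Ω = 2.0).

E70XX → F_EXX = 70 ksi.
t_e = 0.707 × 0.375 = 0.2651 in.
R_nwl = 0.6 × 70 × 0.2651 × 13 = 144.8 kips (longitudinal, 2 welds).
R_nwt = 0.6 × 70 × 0.2651 × 3.5 = 38.97 kips (transverse, base value).
(i) R_nwl + R_nwt = 183.7 kips; (ii) 0.85 R_nwl + 1.5 R_nwt = 181.5 kips.
R_n = max = 183.7 kips [governs: (i)]; R_n/Ω = 91.87 kips.

R_n/Ω ≈ 91.9 kips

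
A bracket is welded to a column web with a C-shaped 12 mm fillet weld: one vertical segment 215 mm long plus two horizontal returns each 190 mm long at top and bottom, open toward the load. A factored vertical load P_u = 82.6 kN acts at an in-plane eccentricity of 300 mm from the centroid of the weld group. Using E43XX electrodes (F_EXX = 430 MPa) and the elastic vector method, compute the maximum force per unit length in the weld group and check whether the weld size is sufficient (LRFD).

Total weld length L_w = 595 mm. Treat welds as unit-width lines.
Centroid: x̄ = 2×190×95 / 595 = 60.67 mm from the vertical weld.
Polar moment about centroid: J = I_x + I_y = [215³/12 + 2×190×107.5²] + [215×60.67² + 2(190³/12 + 190×34.33²)] = 7602000 mm³.
Direct shear f_v = P/L_w = 82.6×10³ / 595 = 138.8 N/mm (vertical).
Torsion M = P·e = 82.6×10³ × 300 = 24780000 N·mm.
Critical point at (x, y) = (129.3, 107.5) from centroid. f_tx = M·y/J = 350.4 N/mm; f_ty = M·x/J = 421.6 N/mm.
Resultant f_max = √[f_tx² + (f_v + f_ty)²] = √[350.4² + (138.8 + 421.6)²] = 660.9 N/mm.
Capacity per unit length: φr_n = 0.75 × 0.6 × 430 × (0.707 × 12) = 1642 N/mm.
660.9 ≤ 1642 → adequate.

f_max ≈ 661 N/mm; adequate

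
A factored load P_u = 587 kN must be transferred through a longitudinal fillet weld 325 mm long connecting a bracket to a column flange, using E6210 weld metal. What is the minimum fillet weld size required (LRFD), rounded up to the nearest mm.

E62XX → F_EXX = 620 MPa.
Total weld length L = 325 mm.
Required throat t_e = P_u / (φ × 0.6 F_EXX × L) = 587 / (0.75 × 0.6 × 620 × 325 × 10⁻³) = 6.474 mm.
Required leg w = t_e / 0.707 = 9.157 mm → use 10 mm.

w = 10 mm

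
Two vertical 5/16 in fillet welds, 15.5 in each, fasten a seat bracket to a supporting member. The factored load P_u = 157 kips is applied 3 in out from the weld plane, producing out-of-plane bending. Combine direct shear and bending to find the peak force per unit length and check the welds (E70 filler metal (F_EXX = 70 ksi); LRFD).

f_max ≈ 7.76 kip/in; NOT adequate

L_w = 2 × 15.5 = 31 in; section modulus (unit throat) S = 2 × L²/6 = 80.08 in².
Direct shear f_v = P/L_w = 157/31 = 5.065 kip/in.
Moment M = P × e = 157 × 3 = 471 kip·in; bending f_b = M/S = 5.881 kip/in.
f_max = √(f_v² + f_b²) = √(5.065² + 5.881²) = 7.761 kip/in.
φr_n = 0.75 × 0.6 × 70 × (0.707 × 0.3125) = 6.96 kip/in → NOT adequate.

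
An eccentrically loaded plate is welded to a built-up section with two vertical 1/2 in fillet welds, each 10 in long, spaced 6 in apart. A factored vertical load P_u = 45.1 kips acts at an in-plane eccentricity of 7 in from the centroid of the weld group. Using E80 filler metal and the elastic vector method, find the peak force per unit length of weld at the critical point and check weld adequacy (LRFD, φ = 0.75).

E80XX → F_EXX = 80 ksi.
Total weld length L_w = 20 in. Treat welds as unit-width lines.
Polar moment about centroid: J = 2[d³/12 + d(b/2)²] = 2[10³/12 + 10×3²] = 346.7 in³.
Direct shear f_v = P/L_w = 45.1 / 20 = 2.255 kip/in (vertical).
Torsion M = P·e = 45.1 × 7 = 315.7 kip·in.
Critical point at (x, y) = (3, 5) from centroid. f_tx = M·y/J = 4.553 kip/in; f_ty = M·x/J = 2.732 kip/in.
Resultant f_max = √[f_tx² + (f_v + f_ty)²] = √[4.553² + (2.255 + 2.732)²] = 6.753 kip/in.
Capacity per unit length: φr_n = 0.75 × 0.6 × 80 × (0.707 × 0.5) = 12.73 kip/in.
6.753 ≤ 12.73 → adequate.

f_max ≈ 6.75 kip/in; adequate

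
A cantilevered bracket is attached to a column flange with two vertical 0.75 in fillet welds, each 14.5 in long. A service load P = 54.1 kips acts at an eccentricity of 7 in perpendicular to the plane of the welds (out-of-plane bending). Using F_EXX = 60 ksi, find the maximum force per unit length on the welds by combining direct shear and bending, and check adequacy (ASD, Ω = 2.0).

f_max ≈ 5.72 kip/in; adequate

L_w = 2 × 14.5 = 29 in; section modulus (unit throat) S = 2 × L²/6 = 70.08 in².
Direct shear f_v = P/L_w = 54.1/29 = 1.866 kip/in.
Moment M = P × e = 54.1 × 7 = 378.7 kip·in; bending f_b = M/S = 5.404 kip/in.
f_max = √(f_v² + f_b²) = √(1.866² + 5.404²) = 5.717 kip/in.
r_n/Ω = (1/2.0) × 0.6 × 60 × (0.707 × 0.75) = 9.544 kip/in → adequate.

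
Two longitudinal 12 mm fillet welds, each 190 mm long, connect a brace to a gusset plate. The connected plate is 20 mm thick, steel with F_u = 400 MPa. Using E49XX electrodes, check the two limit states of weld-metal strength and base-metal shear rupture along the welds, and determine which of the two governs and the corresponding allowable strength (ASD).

E49XX → F_EXX = 490 MPa.
t_e = 0.707 × 12 = 8.484 mm; L = 380 mm.
Weld metal: R_n/Ω = (1/2.0) × 0.6 × 490 × 8.484 × 380 × 10⁻³ = 473.9 kN.
Base metal (shear rupture): R_n/Ω = (1/2.0) × 0.6 × 400 × 20 × 380 × 10⁻³ = 912 kN.
Governing: weld metal.

R_n/Ω ≈ 474 kN (weld metal governs)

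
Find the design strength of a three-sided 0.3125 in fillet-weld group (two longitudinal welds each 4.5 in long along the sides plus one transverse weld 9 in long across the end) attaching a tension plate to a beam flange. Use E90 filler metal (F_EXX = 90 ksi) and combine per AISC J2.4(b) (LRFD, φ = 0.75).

φR_n ≈ 189 kip

t_e = 0.707 × 0.3125 = 0.2209 in.
R_nwl = 0.6 × 90 × 0.2209 × 9 = 107.4 kip (longitudinal, 2 welds).
R_nwt = 0.6 × 90 × 0.2209 × 9 = 107.4 kip (transverse, base value).
(i) R_nwl + R_nwt = 214.8 kip; (ii) 0.85 R_nwl + 1.5 R_nwt = 252.3 kip.
R_n = max = 252.3 kip [governs: (ii)]; φR_n = 189.2 kip.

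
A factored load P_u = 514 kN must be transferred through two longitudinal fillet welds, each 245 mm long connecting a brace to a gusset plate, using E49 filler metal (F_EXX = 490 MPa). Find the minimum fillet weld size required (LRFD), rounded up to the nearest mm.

Total weld length L = 490 mm.
Required throat t_e = P_u / (φ × 0.6 F_EXX × L) = 514 / (0.75 × 0.6 × 490 × 490 × 10⁻³) = 4.757 mm.
Required leg w = t_e / 0.707 = 6.729 mm → use 7 mm.

w = 7 mm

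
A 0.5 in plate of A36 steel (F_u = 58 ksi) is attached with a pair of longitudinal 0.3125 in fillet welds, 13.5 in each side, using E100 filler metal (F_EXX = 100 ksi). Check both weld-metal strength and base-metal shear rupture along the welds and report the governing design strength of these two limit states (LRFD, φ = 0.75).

φR_n ≈ 268 kips (weld metal governs)

t_e = 0.707 × 0.3125 = 0.2209 in; L = 27 in.
Weld metal: φR_n = 0.75 × 0.6 × 100 × 0.2209 × 27 = 268.4 kips.
Base metal (shear rupture): φR_n = 0.75 × 0.6 × 58 × 0.5 × 27 = 352.3 kips.
Governing: weld metal.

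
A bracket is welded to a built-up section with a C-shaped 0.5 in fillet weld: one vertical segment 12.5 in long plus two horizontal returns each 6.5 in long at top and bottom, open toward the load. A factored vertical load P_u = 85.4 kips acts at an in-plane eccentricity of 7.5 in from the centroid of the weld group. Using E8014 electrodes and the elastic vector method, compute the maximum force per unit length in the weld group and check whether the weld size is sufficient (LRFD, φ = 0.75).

E80XX → F_EXX = 80 ksi.
Total weld length L_w = 25.5 in. Treat welds as unit-width lines.
Centroid: x̄ = 2×6.5×3.25 / 25.5 = 1.657 in from the vertical weld.
Polar moment about centroid: J = I_x + I_y = [12.5³/12 + 2×6.5×6.25²] + [12.5×1.657² + 2(6.5³/12 + 6.5×1.593²)] = 783.7 in³.
Direct shear f_v = P/L_w = 85.4 / 25.5 = 3.349 kip/in (vertical).
Torsion M = P·e = 85.4 × 7.5 = 640.5 kip·in.
Critical point at (x, y) = (4.843, 6.25) from centroid. f_tx = M·y/J = 5.108 kip/in; f_ty = M·x/J = 3.958 kip/in.
Resultant f_max = √[f_tx² + (f_v + f_ty)²] = √[5.108² + (3.349 + 3.958)²] = 8.916 kip/in.
Capacity per unit length: φr_n = 0.75 × 0.6 × 80 × (0.707 × 0.5) = 12.73 kip/in.
8.916 ≤ 12.73 → adequate.

f_max ≈ 8.92 kip/in; adequate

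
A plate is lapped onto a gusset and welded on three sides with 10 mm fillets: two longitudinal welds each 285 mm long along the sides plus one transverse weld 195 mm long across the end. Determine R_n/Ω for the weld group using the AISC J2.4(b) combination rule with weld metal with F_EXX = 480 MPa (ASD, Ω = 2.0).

t_e = 0.707 × 10 = 7.07 mm.
R_nwl = 0.6 × 480 × 7.07 × 570 × 10⁻³ = 1161 kN (longitudinal, 2 welds).
R_nwt = 0.6 × 480 × 7.07 × 195 × 10⁻³ = 397.1 kN (transverse, base value).
(i) R_nwl + R_nwt = 1558 kN; (ii) 0.85 R_nwl + 1.5 R_nwt = 1582 kN.
R_n = max = 1582 kN [governs: (ii)]; R_n/Ω = 791 kN.

R_n/Ω ≈ 791 kN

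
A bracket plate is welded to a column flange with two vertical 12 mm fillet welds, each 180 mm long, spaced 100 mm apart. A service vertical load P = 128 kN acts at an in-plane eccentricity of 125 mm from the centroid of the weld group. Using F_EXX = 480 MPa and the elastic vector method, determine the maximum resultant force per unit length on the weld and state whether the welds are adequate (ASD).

Total weld length L_w = 360 mm. Treat welds as unit-width lines.
Polar moment about centroid: J = 2[d³/12 + d(b/2)²] = 2[180³/12 + 180×50²] = 1872000 mm³.
Direct shear f_v = P/L_w = 128×10³ / 360 = 355.6 N/mm (vertical).
Torsion M = P·e = 128×10³ × 125 = 16000000 N·mm.
Critical point at (x, y) = (50, 90) from centroid. f_tx = M·y/J = 769.2 N/mm; f_ty = M·x/J = 427.4 N/mm.
Resultant f_max = √[f_tx² + (f_v + f_ty)²] = √[769.2² + (355.6 + 427.4)²] = 1098 N/mm.
Capacity per unit length: r_n/Ω = (1/2.0) × 0.6 × 480 × (0.707 × 12) = 1222 N/mm.
1098 ≤ 1222 → adequate.

f_max ≈ 1100 N/mm; adequate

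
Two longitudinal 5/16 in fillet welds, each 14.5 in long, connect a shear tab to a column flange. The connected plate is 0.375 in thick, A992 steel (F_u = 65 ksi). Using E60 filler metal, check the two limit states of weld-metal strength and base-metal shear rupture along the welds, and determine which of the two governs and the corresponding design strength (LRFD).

φR_n ≈ 173 kip (weld metal governs)

E60XX → F_EXX = 60 ksi.
t_e = 0.707 × 0.3125 = 0.2209 in; L = 29 in.
Weld metal: φR_n = 0.75 × 0.6 × 60 × 0.2209 × 29 = 173 kip.
Base metal (shear rupture): φR_n = 0.75 × 0.6 × 65 × 0.375 × 29 = 318.1 kip.
Governing: weld metal.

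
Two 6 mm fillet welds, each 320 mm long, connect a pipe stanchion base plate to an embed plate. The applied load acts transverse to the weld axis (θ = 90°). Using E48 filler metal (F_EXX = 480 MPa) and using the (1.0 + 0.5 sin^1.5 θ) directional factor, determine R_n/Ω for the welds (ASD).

t_e = 0.707 × 6 = 4.242 mm; A_we = 4.242 × 640 = 2715 mm².
Directional factor: 1.0 + 0.5 sin^1.5(90°) = 1.5.
F_nw = 0.6 × 480 × 1.5 = 432 MPa.
R_n/Ω = (432 × 2715) / 2.0 × 10⁻³ = 586.4 kN.

R_n/Ω ≈ 586 kN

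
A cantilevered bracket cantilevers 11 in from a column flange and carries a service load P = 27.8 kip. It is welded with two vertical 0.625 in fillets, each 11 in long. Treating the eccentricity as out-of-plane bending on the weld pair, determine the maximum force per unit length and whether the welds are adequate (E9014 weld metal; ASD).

E90XX → F_EXX = 90 ksi.
L_w = 2 × 11 = 22 in; section modulus (unit throat) S = 2 × L²/6 = 40.33 in².
Direct shear f_v = P/L_w = 27.8/22 = 1.264 kip/in.
Moment M = P × e = 27.8 × 11 = 305.8 kip·in; bending f_b = M/S = 7.582 kip/in.
f_max = √(f_v² + f_b²) = √(1.264² + 7.582²) = 7.686 kip/in.
r_n/Ω = (1/2.0) × 0.6 × 90 × (0.707 × 0.625) = 11.93 kip/in → adequate.

f_max ≈ 7.69 kip/in; adequate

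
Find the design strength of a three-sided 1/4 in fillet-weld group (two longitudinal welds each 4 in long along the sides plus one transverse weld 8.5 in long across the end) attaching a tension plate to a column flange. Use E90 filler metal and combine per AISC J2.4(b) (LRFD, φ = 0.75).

φR_n ≈ 140 kip

E90XX → F_EXX = 90 ksi.
t_e = 0.707 × 0.25 = 0.1767 in.
R_nwl = 0.6 × 90 × 0.1767 × 8 = 76.36 kip (longitudinal, 2 welds).
R_nwt = 0.6 × 90 × 0.1767 × 8.5 = 81.13 kip (transverse, base value).
(i) R_nwl + R_nwt = 157.5 kip; (ii) 0.85 R_nwl + 1.5 R_nwt = 186.6 kip.
R_n = max = 186.6 kip [governs: (ii)]; φR_n = 139.9 kip.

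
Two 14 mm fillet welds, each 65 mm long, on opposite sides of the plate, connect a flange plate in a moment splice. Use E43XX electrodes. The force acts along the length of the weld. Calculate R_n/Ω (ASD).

E43XX → F_EXX = 430 MPa.
Effective throat t_e = 0.707 × 14 = 9.898 mm.
Total length L = 130 mm; A_we = 9.898 × 130 = 1287 mm².
F_nw = 0.6 F_EXX = 0.6 × 430 = 258 MPa.
R_n = 258 × 1287 × 10⁻³ = 332 kN; R_n/Ω = 332/2.0 = 166 kN.

R_n/Ω ≈ 166 kN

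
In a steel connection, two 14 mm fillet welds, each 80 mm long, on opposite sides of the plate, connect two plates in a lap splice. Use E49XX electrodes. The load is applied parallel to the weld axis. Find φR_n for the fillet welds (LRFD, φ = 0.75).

φR_n ≈ 349 kN

E49XX → F_EXX = 490 MPa.
Effective throat t_e = 0.707 × 14 = 9.898 mm.
Total length L = 160 mm; A_we = 9.898 × 160 = 1584 mm².
F_nw = 0.6 F_EXX = 0.6 × 490 = 294 MPa.
φR_n = 0.75 × 294 × 1584 × 10⁻³ = 349.2 kN.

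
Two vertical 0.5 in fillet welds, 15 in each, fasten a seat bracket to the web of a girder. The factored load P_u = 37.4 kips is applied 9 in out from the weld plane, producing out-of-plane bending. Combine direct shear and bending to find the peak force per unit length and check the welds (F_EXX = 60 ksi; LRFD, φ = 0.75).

f_max ≈ 4.66 kip/in; adequate

L_w = 2 × 15 = 30 in; section modulus (unit throat) S = 2 × L²/6 = 75 in².
Direct shear f_v = P/L_w = 37.4/30 = 1.247 kip/in.
Moment M = P × e = 37.4 × 9 = 336.6 kip·in; bending f_b = M/S = 4.488 kip/in.
f_max = √(f_v² + f_b²) = √(1.247² + 4.488²) = 4.658 kip/in.
φr_n = 0.75 × 0.6 × 60 × (0.707 × 0.5) = 9.544 kip/in → adequate.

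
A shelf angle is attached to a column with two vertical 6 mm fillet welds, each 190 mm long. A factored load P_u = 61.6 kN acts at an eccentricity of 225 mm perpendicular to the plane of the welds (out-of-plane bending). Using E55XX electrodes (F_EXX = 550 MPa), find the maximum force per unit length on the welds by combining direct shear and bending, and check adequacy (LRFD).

L_w = 2 × 190 = 380 mm; section modulus (unit throat) S = 2 × L²/6 = 12030 mm².
Direct shear f_v = P/L_w = 61.6×10³/380 = 162.1 N/mm.
Moment M = P × e = 61.6×10³ × 225 = 13860000 N·mm; bending f_b = M/S = 1152 N/mm.
f_max = √(f_v² + f_b²) = √(162.1² + 1152²) = 1163 N/mm.
φr_n = 0.75 × 0.6 × 550 × (0.707 × 6) = 1050 N/mm → NOT adequate.

f_max ≈ 1160 N/mm; NOT adequate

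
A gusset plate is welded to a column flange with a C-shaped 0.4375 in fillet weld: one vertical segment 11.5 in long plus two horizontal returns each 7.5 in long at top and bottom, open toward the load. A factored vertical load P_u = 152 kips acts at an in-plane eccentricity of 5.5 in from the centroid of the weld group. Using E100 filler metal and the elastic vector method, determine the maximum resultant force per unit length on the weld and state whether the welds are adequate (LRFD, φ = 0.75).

f_max ≈ 13 kip/in; adequate

E100XX → F_EXX = 100 ksi.
Total weld length L_w = 26.5 in. Treat welds as unit-width lines.
Centroid: x̄ = 2×7.5×3.75 / 26.5 = 2.123 in from the vertical weld.
Polar moment about centroid: J = I_x + I_y = [11.5³/12 + 2×7.5×5.75²] + [11.5×2.123² + 2(7.5³/12 + 7.5×1.627²)] = 784.5 in³.
Direct shear f_v = P/L_w = 152 / 26.5 = 5.736 kip/in (vertical).
Torsion M = P·e = 152 × 5.5 = 836 kip·in.
Critical point at (x, y) = (5.377, 5.75) from centroid. f_tx = M·y/J = 6.127 kip/in; f_ty = M·x/J = 5.73 kip/in.
Resultant f_max = √[f_tx² + (f_v + f_ty)²] = √[6.127² + (5.736 + 5.73)²] = 13 kip/in.
Capacity per unit length: φr_n = 0.75 × 0.6 × 100 × (0.707 × 0.4375) = 13.92 kip/in.
13 ≤ 13.92 → adequate.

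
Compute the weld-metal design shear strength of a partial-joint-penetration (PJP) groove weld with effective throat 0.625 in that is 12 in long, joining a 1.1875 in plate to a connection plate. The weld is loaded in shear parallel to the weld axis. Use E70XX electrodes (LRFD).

E70XX → F_EXX = 70 ksi.
Effective throat (given) t_e = 0.625 in.
A_we = 0.625 × 12 = 7.5 in².
F_nw = 0.6 F_EXX = 42 ksi.
φR_n = 0.75 × 42 × 7.5 = 236.2 kip.

φR_n ≈ 236 kip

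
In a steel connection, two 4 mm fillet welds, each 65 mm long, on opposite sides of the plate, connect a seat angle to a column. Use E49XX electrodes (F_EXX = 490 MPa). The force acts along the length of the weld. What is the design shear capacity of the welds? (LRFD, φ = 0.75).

φR_n ≈ 81.1 kN

Effective throat t_e = 0.707 × 4 = 2.828 mm.
Total length L = 130 mm; A_we = 2.828 × 130 = 367.6 mm².
F_nw = 0.6 F_EXX = 0.6 × 490 = 294 MPa.
φR_n = 0.75 × 294 × 367.6 × 10⁻³ = 81.06 kN.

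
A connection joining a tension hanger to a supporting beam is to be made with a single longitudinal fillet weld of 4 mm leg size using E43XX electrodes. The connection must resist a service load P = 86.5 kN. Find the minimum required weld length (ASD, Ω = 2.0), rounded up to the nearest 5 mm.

L = 240 mm

E43XX → F_EXX = 430 MPa.
Throat t_e = 0.707 × 4 = 2.828 mm.
r_n/Ω = (0.6 × 430 × 2.828) / 2.0 = 364.8 N/mm = 0.3648 kN/mm.
L_req = P / (r_n/Ω) = 86.5 / 0.3648 = 237.1 mm total.
Round up → use L = 240 mm.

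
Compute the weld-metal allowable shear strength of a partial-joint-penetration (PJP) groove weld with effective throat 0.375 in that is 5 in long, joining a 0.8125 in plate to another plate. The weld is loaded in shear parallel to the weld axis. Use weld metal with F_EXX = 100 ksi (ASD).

Effective throat (given) t_e = 0.375 in.
A_we = 0.375 × 5 = 1.875 in².
F_nw = 0.6 F_EXX = 60 ksi.
R_n/Ω = (60 × 1.875) / 2.0 = 56.25 kips.

R_n/Ω ≈ 56.2 kips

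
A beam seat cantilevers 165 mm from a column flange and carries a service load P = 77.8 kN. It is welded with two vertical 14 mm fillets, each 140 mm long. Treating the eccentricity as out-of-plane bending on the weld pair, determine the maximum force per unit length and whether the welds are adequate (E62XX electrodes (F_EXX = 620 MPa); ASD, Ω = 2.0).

f_max ≈ 1980 N/mm; NOT adequate

L_w = 2 × 140 = 280 mm; section modulus (unit throat) S = 2 × L²/6 = 6533 mm².
Direct shear f_v = P/L_w = 77.8×10³/280 = 277.9 N/mm.
Moment M = P × e = 77.8×10³ × 165 = 12837000 N·mm; bending f_b = M/S = 1965 N/mm.
f_max = √(f_v² + f_b²) = √(277.9² + 1965²) = 1984 N/mm.
r_n/Ω = (1/2.0) × 0.6 × 620 × (0.707 × 14) = 1841 N/mm → NOT adequate.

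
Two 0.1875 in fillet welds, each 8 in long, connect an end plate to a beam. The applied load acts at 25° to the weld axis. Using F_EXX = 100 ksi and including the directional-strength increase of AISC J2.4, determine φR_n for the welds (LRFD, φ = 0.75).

φR_n ≈ 109 kips

t_e = 0.707 × 0.1875 = 0.1326 in; A_we = 0.1326 × 16 = 2.121 in².
Directional factor: 1.0 + 0.5 sin^1.5(25°) = 1.137.
F_nw = 0.6 × 100 × 1.137 = 68.24 ksi.
φR_n = 0.75 × 68.24 × 2.121 = 108.6 kips.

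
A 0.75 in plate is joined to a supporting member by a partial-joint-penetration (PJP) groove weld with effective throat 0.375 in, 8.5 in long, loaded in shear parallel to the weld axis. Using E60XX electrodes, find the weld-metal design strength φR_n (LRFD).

E60XX → F_EXX = 60 ksi.
Effective throat (given) t_e = 0.375 in.
A_we = 0.375 × 8.5 = 3.188 in².
F_nw = 0.6 F_EXX = 36 ksi.
φR_n = 0.75 × 36 × 3.188 = 86.06 kips.

φR_n ≈ 86.1 kips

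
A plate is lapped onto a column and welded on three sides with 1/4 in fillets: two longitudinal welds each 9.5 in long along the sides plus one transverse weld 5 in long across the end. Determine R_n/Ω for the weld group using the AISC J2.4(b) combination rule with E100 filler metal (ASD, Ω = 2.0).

E100XX → F_EXX = 100 ksi.
t_e = 0.707 × 0.25 = 0.1767 in.
R_nwl = 0.6 × 100 × 0.1767 × 19 = 201.5 kips (longitudinal, 2 welds).
R_nwt = 0.6 × 100 × 0.1767 × 5 = 53.02 kips (transverse, base value).
(i) R_nwl + R_nwt = 254.5 kips; (ii) 0.85 R_nwl + 1.5 R_nwt = 250.8 kips.
R_n = max = 254.5 kips [governs: (i)]; R_n/Ω = 127.3 kips.

R_n/Ω ≈ 127 kips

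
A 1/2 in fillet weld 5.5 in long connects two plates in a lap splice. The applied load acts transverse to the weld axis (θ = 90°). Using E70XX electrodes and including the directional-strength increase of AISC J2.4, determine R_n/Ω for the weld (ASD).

R_n/Ω ≈ 61.2 kips

E70XX → F_EXX = 70 ksi.
t_e = 0.707 × 0.5 = 0.3535 in; A_we = 0.3535 × 5.5 = 1.944 in².
Directional factor: 1.0 + 0.5 sin^1.5(90°) = 1.5.
F_nw = 0.6 × 70 × 1.5 = 63 ksi.
R_n/Ω = (63 × 1.944) / 2.0 = 61.24 kips.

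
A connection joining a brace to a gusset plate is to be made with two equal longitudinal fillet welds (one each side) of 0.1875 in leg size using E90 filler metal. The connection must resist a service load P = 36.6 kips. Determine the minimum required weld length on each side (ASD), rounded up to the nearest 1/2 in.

L = 5.5 in on each side

E90XX → F_EXX = 90 ksi.
Throat t_e = 0.707 × 0.1875 = 0.1326 in.
r_n/Ω = (0.6 × 90 × 0.1326) / 2.0 = 3.579 kip/in.
L_req = P / (r_n/Ω) = 36.6 / 3.579 = 10.23 in total.
Per side: 10.23 / 2 = 5.113 in.
Round up → use L = 5.5 in on each side.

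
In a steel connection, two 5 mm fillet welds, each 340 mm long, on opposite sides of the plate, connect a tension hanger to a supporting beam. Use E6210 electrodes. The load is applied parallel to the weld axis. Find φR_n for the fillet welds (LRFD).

E62XX → F_EXX = 620 MPa.
Effective throat t_e = 0.707 × 5 = 3.535 mm.
Total length L = 680 mm; A_we = 3.535 × 680 = 2404 mm².
F_nw = 0.6 F_EXX = 0.6 × 620 = 372 MPa.
φR_n = 0.75 × 372 × 2404 × 10⁻³ = 670.7 kN.

φR_n ≈ 671 kN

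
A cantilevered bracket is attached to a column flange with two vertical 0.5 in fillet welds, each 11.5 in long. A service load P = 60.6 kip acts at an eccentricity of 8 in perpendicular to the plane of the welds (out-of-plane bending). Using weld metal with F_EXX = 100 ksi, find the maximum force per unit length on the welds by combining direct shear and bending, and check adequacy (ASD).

L_w = 2 × 11.5 = 23 in; section modulus (unit throat) S = 2 × L²/6 = 44.08 in².
Direct shear f_v = P/L_w = 60.6/23 = 2.635 kip/in.
Moment M = P × e = 60.6 × 8 = 484.8 kip·in; bending f_b = M/S = 11 kip/in.
f_max = √(f_v² + f_b²) = √(2.635² + 11²) = 11.31 kip/in.
r_n/Ω = (1/2.0) × 0.6 × 100 × (0.707 × 0.5) = 10.6 kip/in → NOT adequate.

f_max ≈ 11.3 kip/in; NOT adequate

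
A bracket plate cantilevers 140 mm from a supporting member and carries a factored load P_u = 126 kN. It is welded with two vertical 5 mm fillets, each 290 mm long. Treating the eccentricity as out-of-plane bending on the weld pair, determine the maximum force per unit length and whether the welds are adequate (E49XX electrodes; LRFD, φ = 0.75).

E49XX → F_EXX = 490 MPa.
L_w = 2 × 290 = 580 mm; section modulus (unit throat) S = 2 × L²/6 = 28030 mm².
Direct shear f_v = P/L_w = 126×10³/580 = 217.2 N/mm.
Moment M = P × e = 126×10³ × 140 = 17640000 N·mm; bending f_b = M/S = 629.3 N/mm.
f_max = √(f_v² + f_b²) = √(217.2² + 629.3²) = 665.7 N/mm.
φr_n = 0.75 × 0.6 × 490 × (0.707 × 5) = 779.5 N/mm → adequate.

f_max ≈ 666 N/mm; adequate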